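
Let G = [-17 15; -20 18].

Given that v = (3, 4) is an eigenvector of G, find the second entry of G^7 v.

8748

First find the eigenvalue: Gv = (9, 12) = 3·(3, 4), so λ = 3.
Then G^7 v = λ^7·v = 3^7·(3, 4) = 2187·(3, 4) = (6561, 8748).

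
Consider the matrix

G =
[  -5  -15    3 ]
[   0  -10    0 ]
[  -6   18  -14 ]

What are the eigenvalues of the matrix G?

Compute the characteristic polynomial p(r) = det(rI - G).
Expanding the 3×3 determinant: p(r) = r^3 + 29r^2 + 278r + 880.
Since p(-8) = 0, r = -8 is a root.
Factor out (r + 8): p(r) = (r + 8)·(r^2 + 21r + 110).
The quadratic factors as (r + 11)·(r + 10).
Eigenvalues: -11, -10, -8.

-11, -10, -8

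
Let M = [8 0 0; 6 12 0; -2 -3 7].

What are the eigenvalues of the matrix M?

7, 8, 12

M is lower triangular, so its eigenvalues are the diagonal entries.
Diagonal: 8, 12, 7.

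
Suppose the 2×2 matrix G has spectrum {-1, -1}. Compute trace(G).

-2

trace(G) is the sum of the eigenvalues: (-1) + (-1) = -2.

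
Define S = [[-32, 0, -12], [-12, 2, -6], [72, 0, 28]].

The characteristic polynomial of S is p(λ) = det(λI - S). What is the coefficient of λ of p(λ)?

p(λ) = λ^3 + 2λ^2 - 40λ + 64.
The coefficient of λ is -40.

-40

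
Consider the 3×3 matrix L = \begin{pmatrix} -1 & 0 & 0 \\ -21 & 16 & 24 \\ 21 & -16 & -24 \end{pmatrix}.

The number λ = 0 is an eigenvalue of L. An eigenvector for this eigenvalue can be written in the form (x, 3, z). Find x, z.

0, -2

We need (L)v = 0.
L = [[-1, 0, 0], [-21, 16, 24], [21, -16, -24]].
Row 1: (-1)·x + (0)·3 + (0)·z = 0
Row 2: (-21)·x + (16)·3 + (24)·z = 0
Row 3: (21)·x + (-16)·3 + (-24)·z = 0
Solving gives x = 0, z = -2.
Check: L·(0, 3, -2) = (0, 0, 0) = 0·(0, 3, -2).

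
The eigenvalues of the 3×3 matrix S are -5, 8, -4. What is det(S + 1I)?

If S has eigenvalues -5, 8, -4, then S + 1I has eigenvalues -4, 9, -3.
det(S + 1I) = (-4) · (9) · (-3) = 108.

108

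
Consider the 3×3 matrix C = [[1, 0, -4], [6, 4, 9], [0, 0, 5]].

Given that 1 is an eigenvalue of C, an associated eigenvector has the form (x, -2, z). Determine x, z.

We need (C - 1I)v = 0.
C - 1I = [[0, 0, -4], [6, 3, 9], [0, 0, 4]].
Row 1: (0)·x + (0)·-2 + (-4)·z = 0
Row 2: (6)·x + (3)·-2 + (9)·z = 0
Row 3: (0)·x + (0)·-2 + (4)·z = 0
Solving gives x = 1, z = 0.
Check: C·(1, -2, 0) = (1, -2, 0) = 1·(1, -2, 0).

1, 0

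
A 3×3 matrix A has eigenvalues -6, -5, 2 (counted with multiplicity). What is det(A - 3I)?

-72

If A has eigenvalues -6, -5, 2, then A - 3I has eigenvalues -9, -8, -1.
det(A - 3I) = (-9) · (-8) · (-1) = -72.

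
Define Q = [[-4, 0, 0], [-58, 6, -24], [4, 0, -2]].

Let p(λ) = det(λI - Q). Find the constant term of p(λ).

-48

p(λ) = λ^3 - 28λ - 48.
The constant term is -48.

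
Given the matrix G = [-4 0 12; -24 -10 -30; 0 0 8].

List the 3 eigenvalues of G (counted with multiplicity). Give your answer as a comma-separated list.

-10, -4, 8

Compute the characteristic polynomial p(λ) = det(λI - G).
Cofactor expansion gives p(λ) = λ^3 + 6λ^2 - 72λ - 320.
Since p(8) = 0, λ = 8 is a root.
Dividing by (λ - 8) leaves λ^2 + 14λ + 40.
The quadratic factors as (λ + 10)·(λ + 4).
Eigenvalues: -10, -4, 8.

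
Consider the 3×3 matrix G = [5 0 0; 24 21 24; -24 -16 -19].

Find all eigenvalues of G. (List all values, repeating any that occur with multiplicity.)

Compute the characteristic polynomial p(λ) = det(λI - G).
Expanding the 3×3 determinant: p(λ) = λ^3 - 7λ^2 - 5λ + 75.
Rational-root test: λ = -3 gives p(-3) = 0.
Dividing by (λ + 3) leaves λ^2 - 10λ + 25.
The quadratic factor is (λ - 5)^2.
Eigenvalues: -3, 5, 5.

-3, 5, 5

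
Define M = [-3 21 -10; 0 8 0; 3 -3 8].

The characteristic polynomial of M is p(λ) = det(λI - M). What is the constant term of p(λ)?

-48

p(λ) = λ^3 - 13λ^2 + 46λ - 48.
The constant term is -48.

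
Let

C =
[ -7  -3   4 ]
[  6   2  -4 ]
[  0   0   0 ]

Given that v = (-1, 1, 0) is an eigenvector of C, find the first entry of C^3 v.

First find the eigenvalue: Cv = (4, -4, 0) = -4·(-1, 1, 0), so λ = -4.
Then C^3 v = λ^3·v = (-4)^3·(-1, 1, 0) = -64·(-1, 1, 0) = (64, -64, 0).

64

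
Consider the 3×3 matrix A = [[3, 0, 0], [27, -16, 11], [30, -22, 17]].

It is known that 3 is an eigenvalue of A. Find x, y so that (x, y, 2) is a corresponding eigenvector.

2, 4

We need (A - 3I)v = 0.
A - 3I = [[0, 0, 0], [27, -19, 11], [30, -22, 14]].
Row 1: (0)·x + (0)·y + (0)·2 = 0
Row 2: (27)·x + (-19)·y + (11)·2 = 0
Row 3: (30)·x + (-22)·y + (14)·2 = 0
Solving gives x = 2, y = 4.
Check: A·(2, 4, 2) = (6, 12, 6) = 3·(2, 4, 2).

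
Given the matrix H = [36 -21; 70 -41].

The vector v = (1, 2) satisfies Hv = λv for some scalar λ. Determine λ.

Compute Hv: H·(1, 2) = (-6, -12).
Since Hv = λv, compare component 1: -6 = λ·1, so λ = -6.

-6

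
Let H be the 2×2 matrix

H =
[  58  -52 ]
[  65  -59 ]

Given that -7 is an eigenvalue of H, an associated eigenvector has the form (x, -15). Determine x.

-12

We need (H + 7I)v = 0.
H + 7I = [[65, -52], [65, -52]].
Row 1: (65)·x + (-52)·-15 = 0
Row 2: (65)·x + (-52)·-15 = 0
Solving gives x = -12.
Check: H·(-12, -15) = (84, 105) = -7·(-12, -15).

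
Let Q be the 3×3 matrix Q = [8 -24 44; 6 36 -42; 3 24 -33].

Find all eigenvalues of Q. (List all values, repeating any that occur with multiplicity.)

Set up det(tI - Q) = 0.
Cofactor expansion gives p(t) = t^3 - 11t^2 - 144t + 1584.
Since p(11) = 0, t = 11 is a root.
Dividing by (t - 11) leaves t^2 - 144.
The quadratic factors as (t + 12)·(t - 12).
Eigenvalues: -12, 11, 12.

-12, 11, 12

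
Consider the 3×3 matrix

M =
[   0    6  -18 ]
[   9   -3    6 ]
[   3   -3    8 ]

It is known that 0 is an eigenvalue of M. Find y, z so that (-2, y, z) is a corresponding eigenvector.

-18, -6

We need (M)v = 0.
M = [[0, 6, -18], [9, -3, 6], [3, -3, 8]].
Row 1: (0)·-2 + (6)·y + (-18)·z = 0
Row 2: (9)·-2 + (-3)·y + (6)·z = 0
Row 3: (3)·-2 + (-3)·y + (8)·z = 0
Solving gives y = -18, z = -6.
Check: M·(-2, -18, -6) = (0, 0, 0) = 0·(-2, -18, -6).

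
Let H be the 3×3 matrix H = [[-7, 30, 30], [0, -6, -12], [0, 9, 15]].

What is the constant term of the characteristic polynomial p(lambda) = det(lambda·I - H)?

126

p(0) = det(0·I − H) = det(−H) = (−1)^3·det(H).
det(H) = -126, so p(0) = 126.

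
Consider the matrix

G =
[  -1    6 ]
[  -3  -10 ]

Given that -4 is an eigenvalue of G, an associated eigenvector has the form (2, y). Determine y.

-1

We need (G + 4I)v = 0.
G + 4I = [[3, 6], [-3, -6]].
Row 1: (3)·2 + (6)·y = 0
Row 2: (-3)·2 + (-6)·y = 0
Solving gives y = -1.
Check: G·(2, -1) = (-8, 4) = -4·(2, -1).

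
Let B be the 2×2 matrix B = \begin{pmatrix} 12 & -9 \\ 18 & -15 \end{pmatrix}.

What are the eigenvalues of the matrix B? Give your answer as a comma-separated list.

-6, 3

det(B - λI) = (12 - λ)(-15 - λ) - (-9)·(18) = λ^2 + 3λ - 18.
This factors as (λ + 6)·(λ - 3) = 0.
Eigenvalues: -6, 3.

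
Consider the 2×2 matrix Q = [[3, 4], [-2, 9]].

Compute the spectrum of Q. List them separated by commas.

det(Q - lambda·I) = (3 - lambda)(9 - lambda) - (4)·(-2) = lambda^2 - 12·lambda + 35.
This factors as (lambda - 5)·(lambda - 7) = 0.
Eigenvalues: 5, 7.

5, 7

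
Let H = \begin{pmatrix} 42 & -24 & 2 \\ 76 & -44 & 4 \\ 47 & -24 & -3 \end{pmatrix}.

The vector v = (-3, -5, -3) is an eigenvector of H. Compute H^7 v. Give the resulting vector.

(-49152, -81920, -49152)

First find the eigenvalue: Hv = (-12, -20, -12) = 4·(-3, -5, -3), so λ = 4.
Then H^7 v = λ^7·v = 4^7·(-3, -5, -3) = 16384·(-3, -5, -3) = (-49152, -81920, -49152).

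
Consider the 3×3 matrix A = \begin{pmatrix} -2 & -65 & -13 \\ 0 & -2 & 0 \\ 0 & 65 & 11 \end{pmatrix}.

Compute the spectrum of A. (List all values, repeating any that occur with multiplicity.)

-2, -2, 11

The characteristic polynomial is p(s) = det(sI - A).
Expanding along the first row, p(s) = s^3 - 7s^2 - 40s - 44.
Try s = -2: p(-2) = 0, so -2 is a root.
Dividing by (s + 2) leaves s^2 - 9s - 22.
The quadratic factors as (s + 2)·(s - 11).
Eigenvalues: -2, -2, 11.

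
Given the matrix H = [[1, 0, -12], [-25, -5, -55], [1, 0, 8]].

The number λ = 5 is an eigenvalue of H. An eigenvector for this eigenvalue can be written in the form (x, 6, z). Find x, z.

-9, 3

We need (H - 5I)v = 0.
H - 5I = [[-4, 0, -12], [-25, -10, -55], [1, 0, 3]].
Row 1: (-4)·x + (0)·6 + (-12)·z = 0
Row 2: (-25)·x + (-10)·6 + (-55)·z = 0
Row 3: (1)·x + (0)·6 + (3)·z = 0
Solving gives x = -9, z = 3.
Check: H·(-9, 6, 3) = (-45, 30, 15) = 5·(-9, 6, 3).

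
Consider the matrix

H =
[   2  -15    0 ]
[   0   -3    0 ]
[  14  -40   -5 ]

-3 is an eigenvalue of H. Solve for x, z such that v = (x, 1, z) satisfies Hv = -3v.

3, 1

We need (H + 3I)v = 0.
H + 3I = [[5, -15, 0], [0, 0, 0], [14, -40, -2]].
Row 1: (5)·x + (-15)·1 + (0)·z = 0
Row 2: (0)·x + (0)·1 + (0)·z = 0
Row 3: (14)·x + (-40)·1 + (-2)·z = 0
Solving gives x = 3, z = 1.
Check: H·(3, 1, 1) = (-9, -3, -3) = -3·(3, 1, 1).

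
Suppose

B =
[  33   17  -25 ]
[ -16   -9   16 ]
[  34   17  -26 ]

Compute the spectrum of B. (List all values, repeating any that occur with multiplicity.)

Set up det(λI - B) = 0.
Cofactor expansion gives p(λ) = λ^3 + 2λ^2 - 71λ - 72.
Rational-root test: λ = -1 gives p(-1) = 0.
Dividing by (λ + 1) leaves λ^2 + λ - 72.
The quadratic factors as (λ + 9)·(λ - 8).
Eigenvalues: -9, -1, 8.

-9, -1, 8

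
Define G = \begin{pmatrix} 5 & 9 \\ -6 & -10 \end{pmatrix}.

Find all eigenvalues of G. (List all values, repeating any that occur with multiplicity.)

-4, -1

det(G - lambda·I) = (5 - lambda)(-10 - lambda) - (9)·(-6) = lambda^2 + 5·lambda + 4.
This factors as (lambda + 4)·(lambda + 1) = 0.
Eigenvalues: -4, -1.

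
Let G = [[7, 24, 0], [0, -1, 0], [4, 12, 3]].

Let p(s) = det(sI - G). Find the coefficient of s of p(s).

11

p(s) = s^3 - 9s^2 + 11s + 21.
The coefficient of s is 11.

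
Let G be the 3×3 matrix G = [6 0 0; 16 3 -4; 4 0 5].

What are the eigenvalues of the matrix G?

3, 5, 6

Compute the characteristic polynomial p(μ) = det(μI - G).
Expanding the 3×3 determinant: p(μ) = μ^3 - 14μ^2 + 63μ - 90.
Rational-root test: μ = 5 gives p(5) = 0.
Dividing by (μ - 5) leaves μ^2 - 9μ + 18.
The quadratic factors as (μ - 3)·(μ - 6).
Eigenvalues: 3, 5, 6.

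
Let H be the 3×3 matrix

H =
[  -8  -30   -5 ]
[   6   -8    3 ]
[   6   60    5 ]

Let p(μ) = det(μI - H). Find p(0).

p(0) = det(0·I − H) = det(−H) = (−1)^3·det(H).
det(H) = 80, so p(0) = -80.

-80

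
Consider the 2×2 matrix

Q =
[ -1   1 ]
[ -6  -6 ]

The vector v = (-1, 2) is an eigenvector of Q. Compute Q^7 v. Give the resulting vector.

First find the eigenvalue: Qv = (3, -6) = -3·(-1, 2), so λ = -3.
Then Q^7 v = λ^7·v = (-3)^7·(-1, 2) = -2187·(-1, 2) = (2187, -4374).

(2187, -4374)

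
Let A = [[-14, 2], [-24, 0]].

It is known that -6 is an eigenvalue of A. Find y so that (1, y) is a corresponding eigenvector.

We need (A + 6I)v = 0.
A + 6I = [[-8, 2], [-24, 6]].
Row 1: (-8)·1 + (2)·y = 0
Row 2: (-24)·1 + (6)·y = 0
Solving gives y = 4.
Check: A·(1, 4) = (-6, -24) = -6·(1, 4).

4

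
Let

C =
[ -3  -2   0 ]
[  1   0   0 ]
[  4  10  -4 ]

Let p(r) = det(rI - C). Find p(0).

8

p(0) = det(0·I − C) = det(−C) = (−1)^3·det(C).
det(C) = -8, so p(0) = 8.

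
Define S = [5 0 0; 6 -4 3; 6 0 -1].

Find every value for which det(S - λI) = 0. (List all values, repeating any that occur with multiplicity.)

-4, -1, 5

Compute the characteristic polynomial p(μ) = det(μI - S).
Cofactor expansion gives p(μ) = μ^3 - 21μ - 20.
Try μ = -4: p(-4) = 0, so -4 is a root.
Factor out (μ + 4): p(μ) = (μ + 4)·(μ^2 - 4μ - 5).
The quadratic factors as (μ + 1)·(μ - 5).
Eigenvalues: -4, -1, 5.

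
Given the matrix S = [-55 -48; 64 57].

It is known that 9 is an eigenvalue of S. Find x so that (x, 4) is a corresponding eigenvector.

We need (S - 9I)v = 0.
S - 9I = [[-64, -48], [64, 48]].
Row 1: (-64)·x + (-48)·4 = 0
Row 2: (64)·x + (48)·4 = 0
Solving gives x = -3.
Check: S·(-3, 4) = (-27, 36) = 9·(-3, 4).

-3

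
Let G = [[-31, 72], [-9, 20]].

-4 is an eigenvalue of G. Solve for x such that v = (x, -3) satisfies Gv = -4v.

-8

We need (G + 4I)v = 0.
G + 4I = [[-27, 72], [-9, 24]].
Row 1: (-27)·x + (72)·-3 = 0
Row 2: (-9)·x + (24)·-3 = 0
Solving gives x = -8.
Check: G·(-8, -3) = (32, 12) = -4·(-8, -3).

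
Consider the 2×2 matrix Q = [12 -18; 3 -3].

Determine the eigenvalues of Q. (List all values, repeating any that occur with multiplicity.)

det(Q - lambda·I) = (12 - lambda)(-3 - lambda) - (-18)·(3) = lambda^2 - 9·lambda + 18.
This factors as (lambda - 3)·(lambda - 6) = 0.
Eigenvalues: 3, 6.

3, 6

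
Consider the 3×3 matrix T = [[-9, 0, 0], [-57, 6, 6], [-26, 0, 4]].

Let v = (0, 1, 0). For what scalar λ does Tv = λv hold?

6

Compute Tv: T·(0, 1, 0) = (0, 6, 0).
Since Tv = λv, compare component 2: 6 = λ·1, so λ = 6.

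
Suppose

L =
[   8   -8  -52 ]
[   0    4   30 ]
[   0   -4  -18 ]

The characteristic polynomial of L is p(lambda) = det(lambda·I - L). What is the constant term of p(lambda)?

p(lambda) = lambda^3 + 6·lambda^2 - 64·lambda - 384.
The constant term is -384.

-384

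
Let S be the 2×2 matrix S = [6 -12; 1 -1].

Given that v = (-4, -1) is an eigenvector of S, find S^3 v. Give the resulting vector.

First find the eigenvalue: Sv = (-12, -3) = 3·(-4, -1), so λ = 3.
Then S^3 v = λ^3·v = 3^3·(-4, -1) = 27·(-4, -1) = (-108, -27).

(-108, -27)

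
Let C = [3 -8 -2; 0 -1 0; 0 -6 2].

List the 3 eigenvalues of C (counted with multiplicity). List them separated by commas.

-1, 2, 3

Compute the characteristic polynomial p(λ) = det(λI - C).
Expanding along the first row, p(λ) = λ^3 - 4λ^2 + λ + 6.
Since p(-1) = 0, λ = -1 is a root.
Factor out (λ + 1): p(λ) = (λ + 1)·(λ^2 - 5λ + 6).
The quadratic factors as (λ - 2)·(λ - 3).
Eigenvalues: -1, 2, 3.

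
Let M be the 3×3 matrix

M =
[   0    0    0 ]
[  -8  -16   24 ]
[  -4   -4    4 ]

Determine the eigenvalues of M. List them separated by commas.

-8, -4, 0

Set up det(λI - M) = 0.
Cofactor expansion gives p(λ) = λ^3 + 12λ^2 + 32λ.
Since p(-8) = 0, λ = -8 is a root.
Dividing by (λ + 8) leaves λ^2 + 4λ.
The quadratic factors as (λ + 4)·λ.
Eigenvalues: -8, -4, 0.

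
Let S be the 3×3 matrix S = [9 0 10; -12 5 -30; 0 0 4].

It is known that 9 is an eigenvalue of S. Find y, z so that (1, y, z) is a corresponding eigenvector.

We need (S - 9I)v = 0.
S - 9I = [[0, 0, 10], [-12, -4, -30], [0, 0, -5]].
Row 1: (0)·1 + (0)·y + (10)·z = 0
Row 2: (-12)·1 + (-4)·y + (-30)·z = 0
Row 3: (0)·1 + (0)·y + (-5)·z = 0
Solving gives y = -3, z = 0.
Check: S·(1, -3, 0) = (9, -27, 0) = 9·(1, -3, 0).

-3, 0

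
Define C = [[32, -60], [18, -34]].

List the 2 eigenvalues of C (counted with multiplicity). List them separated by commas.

det(C - tI) = (32 - t)(-34 - t) - (-60)·(18) = t^2 + 2t - 8.
This factors as (t + 4)·(t - 2) = 0.
Eigenvalues: -4, 2.

-4, 2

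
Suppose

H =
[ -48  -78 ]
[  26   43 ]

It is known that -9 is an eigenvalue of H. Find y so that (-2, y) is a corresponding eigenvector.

1

We need (H + 9I)v = 0.
H + 9I = [[-39, -78], [26, 52]].
Row 1: (-39)·-2 + (-78)·y = 0
Row 2: (26)·-2 + (52)·y = 0
Solving gives y = 1.
Check: H·(-2, 1) = (18, -9) = -9·(-2, 1).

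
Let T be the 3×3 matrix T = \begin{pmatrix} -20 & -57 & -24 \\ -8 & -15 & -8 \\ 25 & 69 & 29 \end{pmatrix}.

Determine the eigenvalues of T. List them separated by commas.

Set up det(λI - T) = 0.
Expanding the 3×3 determinant: p(λ) = λ^3 + 6λ^2 - 19λ - 84.
Try λ = 4: p(4) = 0, so 4 is a root.
Factor out (λ - 4): p(λ) = (λ - 4)·(λ^2 + 10λ + 21).
The quadratic factors as (λ + 7)·(λ + 3).
Eigenvalues: -7, -3, 4.

-7, -3, 4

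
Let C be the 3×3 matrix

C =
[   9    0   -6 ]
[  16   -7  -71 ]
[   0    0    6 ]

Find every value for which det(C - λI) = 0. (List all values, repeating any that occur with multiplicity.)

The characteristic polynomial is p(s) = det(sI - C).
Expanding the 3×3 determinant: p(s) = s^3 - 8s^2 - 51s + 378.
Try s = 9: p(9) = 0, so 9 is a root.
Dividing by (s - 9) leaves s^2 + s - 42.
The quadratic factors as (s + 7)·(s - 6).
Eigenvalues: -7, 6, 9.

-7, 6, 9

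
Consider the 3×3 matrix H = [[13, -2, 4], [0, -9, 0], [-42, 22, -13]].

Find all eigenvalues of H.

Compute the characteristic polynomial p(t) = det(tI - H).
Expanding along the first row, p(t) = t^3 + 9t^2 - t - 9.
Since p(-1) = 0, t = -1 is a root.
Factor out (t + 1): p(t) = (t + 1)·(t^2 + 8t - 9).
The quadratic factors as (t + 9)·(t - 1).
Eigenvalues: -9, -1, 1.

-9, -1, 1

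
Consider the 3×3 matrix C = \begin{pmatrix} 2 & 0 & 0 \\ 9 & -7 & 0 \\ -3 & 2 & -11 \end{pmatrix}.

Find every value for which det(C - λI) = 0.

-11, -7, 2

C is lower triangular, so its eigenvalues are the diagonal entries.
Diagonal: 2, -7, -11.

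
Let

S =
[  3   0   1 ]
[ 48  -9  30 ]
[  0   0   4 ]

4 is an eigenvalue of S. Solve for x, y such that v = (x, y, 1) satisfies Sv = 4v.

We need (S - 4I)v = 0.
S - 4I = [[-1, 0, 1], [48, -13, 30], [0, 0, 0]].
Row 1: (-1)·x + (0)·y + (1)·1 = 0
Row 2: (48)·x + (-13)·y + (30)·1 = 0
Row 3: (0)·x + (0)·y + (0)·1 = 0
Solving gives x = 1, y = 6.
Check: S·(1, 6, 1) = (4, 24, 4) = 4·(1, 6, 1).

1, 6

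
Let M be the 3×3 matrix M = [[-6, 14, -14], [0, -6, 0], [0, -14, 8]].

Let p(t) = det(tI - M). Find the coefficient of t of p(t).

-60

p(t) = t^3 + 4t^2 - 60t - 288.
The coefficient of t is -60.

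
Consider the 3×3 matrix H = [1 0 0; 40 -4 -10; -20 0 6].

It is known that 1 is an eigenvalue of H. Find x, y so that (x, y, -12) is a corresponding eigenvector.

-3, 0

We need (H - 1I)v = 0.
H - 1I = [[0, 0, 0], [40, -5, -10], [-20, 0, 5]].
Row 1: (0)·x + (0)·y + (0)·-12 = 0
Row 2: (40)·x + (-5)·y + (-10)·-12 = 0
Row 3: (-20)·x + (0)·y + (5)·-12 = 0
Solving gives x = -3, y = 0.
Check: H·(-3, 0, -12) = (-3, 0, -12) = 1·(-3, 0, -12).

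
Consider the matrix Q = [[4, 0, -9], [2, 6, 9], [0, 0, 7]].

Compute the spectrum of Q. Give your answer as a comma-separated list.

4, 6, 7

Set up det(tI - Q) = 0.
Cofactor expansion gives p(t) = t^3 - 17t^2 + 94t - 168.
Rational-root test: t = 4 gives p(4) = 0.
Factor out (t - 4): p(t) = (t - 4)·(t^2 - 13t + 42).
The quadratic factors as (t - 6)·(t - 7).
Eigenvalues: 4, 6, 7.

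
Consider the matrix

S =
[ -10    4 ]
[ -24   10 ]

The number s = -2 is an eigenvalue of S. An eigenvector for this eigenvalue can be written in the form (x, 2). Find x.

We need (S + 2I)v = 0.
S + 2I = [[-8, 4], [-24, 12]].
Row 1: (-8)·x + (4)·2 = 0
Row 2: (-24)·x + (12)·2 = 0
Solving gives x = 1.
Check: S·(1, 2) = (-2, -4) = -2·(1, 2).

1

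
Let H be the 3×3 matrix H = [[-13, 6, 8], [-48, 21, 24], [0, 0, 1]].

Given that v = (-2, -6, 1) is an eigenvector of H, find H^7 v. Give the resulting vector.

First find the eigenvalue: Hv = (-2, -6, 1) = 1·(-2, -6, 1), so λ = 1.
Then H^7 v = λ^7·v = 1^7·(-2, -6, 1) = 1·(-2, -6, 1) = (-2, -6, 1).

(-2, -6, 1)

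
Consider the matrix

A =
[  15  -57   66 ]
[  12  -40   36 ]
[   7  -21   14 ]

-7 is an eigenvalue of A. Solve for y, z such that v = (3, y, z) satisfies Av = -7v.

We need (A + 7I)v = 0.
A + 7I = [[22, -57, 66], [12, -33, 36], [7, -21, 21]].
Row 1: (22)·3 + (-57)·y + (66)·z = 0
Row 2: (12)·3 + (-33)·y + (36)·z = 0
Row 3: (7)·3 + (-21)·y + (21)·z = 0
Solving gives y = 0, z = -1.
Check: A·(3, 0, -1) = (-21, 0, 7) = -7·(3, 0, -1).

0, -1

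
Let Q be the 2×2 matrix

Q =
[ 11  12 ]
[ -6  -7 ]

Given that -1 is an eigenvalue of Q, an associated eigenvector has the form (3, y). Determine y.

We need (Q + 1I)v = 0.
Q + 1I = [[12, 12], [-6, -6]].
Row 1: (12)·3 + (12)·y = 0
Row 2: (-6)·3 + (-6)·y = 0
Solving gives y = -3.
Check: Q·(3, -3) = (-3, 3) = -1·(3, -3).

-3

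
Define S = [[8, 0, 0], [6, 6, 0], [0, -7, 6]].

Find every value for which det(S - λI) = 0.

6, 6, 8

S is lower triangular, so its eigenvalues are the diagonal entries.
Diagonal: 8, 6, 6.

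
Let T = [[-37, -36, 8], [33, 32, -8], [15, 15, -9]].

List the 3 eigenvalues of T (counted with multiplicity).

-9, -4, -1

Compute the characteristic polynomial p(t) = det(tI - T).
Expanding the 3×3 determinant: p(t) = t^3 + 14t^2 + 49t + 36.
Since p(-1) = 0, t = -1 is a root.
Factor out (t + 1): p(t) = (t + 1)·(t^2 + 13t + 36).
The quadratic factors as (t + 9)·(t + 4).
Eigenvalues: -9, -4, -1.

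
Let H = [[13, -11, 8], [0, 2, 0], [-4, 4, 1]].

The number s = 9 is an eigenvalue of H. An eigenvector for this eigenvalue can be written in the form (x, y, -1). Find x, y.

2, 0

We need (H - 9I)v = 0.
H - 9I = [[4, -11, 8], [0, -7, 0], [-4, 4, -8]].
Row 1: (4)·x + (-11)·y + (8)·-1 = 0
Row 2: (0)·x + (-7)·y + (0)·-1 = 0
Row 3: (-4)·x + (4)·y + (-8)·-1 = 0
Solving gives x = 2, y = 0.
Check: H·(2, 0, -1) = (18, 0, -9) = 9·(2, 0, -1).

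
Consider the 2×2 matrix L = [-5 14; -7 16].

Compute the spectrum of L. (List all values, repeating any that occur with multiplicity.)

det(L - lambda·I) = (-5 - lambda)(16 - lambda) - (14)·(-7) = lambda^2 - 11·lambda + 18.
This factors as (lambda - 2)·(lambda - 9) = 0.
Eigenvalues: 2, 9.

2, 9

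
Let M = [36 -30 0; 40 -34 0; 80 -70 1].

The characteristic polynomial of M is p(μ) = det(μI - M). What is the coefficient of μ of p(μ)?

-22

p(μ) = μ^3 - 3μ^2 - 22μ + 24.
The coefficient of μ is -22.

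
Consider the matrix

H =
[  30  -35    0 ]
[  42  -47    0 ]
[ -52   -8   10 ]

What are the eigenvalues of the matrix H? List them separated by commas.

-12, -5, 10

Set up det(tI - H) = 0.
Expanding the 3×3 determinant: p(t) = t^3 + 7t^2 - 110t - 600.
Try t = -5: p(-5) = 0, so -5 is a root.
Factor out (t + 5): p(t) = (t + 5)·(t^2 + 2t - 120).
The quadratic factors as (t + 12)·(t - 10).
Eigenvalues: -12, -5, 10.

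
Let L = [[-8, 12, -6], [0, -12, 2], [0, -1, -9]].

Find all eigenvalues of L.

The characteristic polynomial is p(r) = det(rI - L).
Expanding along the first row, p(r) = r^3 + 29r^2 + 278r + 880.
Rational-root test: r = -8 gives p(-8) = 0.
Dividing by (r + 8) leaves r^2 + 21r + 110.
The quadratic factors as (r + 11)·(r + 10).
Eigenvalues: -11, -10, -8.

-11, -10, -8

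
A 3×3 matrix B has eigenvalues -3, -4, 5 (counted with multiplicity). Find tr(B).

trace(B) is the sum of the eigenvalues: (-3) + (-4) + (5) = -2.

-2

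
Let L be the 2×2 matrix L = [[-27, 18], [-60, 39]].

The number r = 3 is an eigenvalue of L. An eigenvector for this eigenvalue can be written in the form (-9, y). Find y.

-15

We need (L - 3I)v = 0.
L - 3I = [[-30, 18], [-60, 36]].
Row 1: (-30)·-9 + (18)·y = 0
Row 2: (-60)·-9 + (36)·y = 0
Solving gives y = -15.
Check: L·(-9, -15) = (-27, -45) = 3·(-9, -15).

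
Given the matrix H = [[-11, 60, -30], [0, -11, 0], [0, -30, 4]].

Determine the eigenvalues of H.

-11, -11, 4

The characteristic polynomial is p(lambda) = det(lambda·I - H).
Expanding along the first row, p(lambda) = lambda^3 + 18·lambda^2 + 33·lambda - 484.
Rational-root test: lambda = 4 gives p(4) = 0.
Factor out (lambda - 4): p(lambda) = (lambda - 4)·(lambda^2 + 22·lambda + 121).
The quadratic factor is (lambda + 11)^2.
Eigenvalues: -11, -11, 4.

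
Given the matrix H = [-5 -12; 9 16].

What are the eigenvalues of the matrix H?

4, 7

det(H - sI) = (-5 - s)(16 - s) - (-12)·(9) = s^2 - 11s + 28.
This factors as (s - 4)·(s - 7) = 0.
Eigenvalues: 4, 7.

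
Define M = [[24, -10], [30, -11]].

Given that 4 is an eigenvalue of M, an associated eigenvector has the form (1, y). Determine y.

We need (M - 4I)v = 0.
M - 4I = [[20, -10], [30, -15]].
Row 1: (20)·1 + (-10)·y = 0
Row 2: (30)·1 + (-15)·y = 0
Solving gives y = 2.
Check: M·(1, 2) = (4, 8) = 4·(1, 2).

2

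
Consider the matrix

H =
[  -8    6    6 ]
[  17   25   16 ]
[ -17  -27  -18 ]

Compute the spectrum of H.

-8, -2, 9

Compute the characteristic polynomial p(λ) = det(λI - H).
Expanding the 3×3 determinant: p(λ) = λ^3 + λ^2 - 74λ - 144.
Since p(-8) = 0, λ = -8 is a root.
Factor out (λ + 8): p(λ) = (λ + 8)·(λ^2 - 7λ - 18).
The quadratic factors as (λ + 2)·(λ - 9).
Eigenvalues: -8, -2, 9.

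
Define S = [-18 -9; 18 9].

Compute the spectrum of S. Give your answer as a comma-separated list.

-9, 0

det(S - tI) = (-18 - t)(9 - t) - (-9)·(18) = t^2 + 9t.
This factors as (t + 9)·t = 0.
Eigenvalues: -9, 0.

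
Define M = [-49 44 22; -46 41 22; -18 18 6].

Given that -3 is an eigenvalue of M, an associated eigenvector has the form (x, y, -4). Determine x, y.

We need (M + 3I)v = 0.
M + 3I = [[-46, 44, 22], [-46, 44, 22], [-18, 18, 9]].
Row 1: (-46)·x + (44)·y + (22)·-4 = 0
Row 2: (-46)·x + (44)·y + (22)·-4 = 0
Row 3: (-18)·x + (18)·y + (9)·-4 = 0
Solving gives x = 0, y = 2.
Check: M·(0, 2, -4) = (0, -6, 12) = -3·(0, 2, -4).

0, 2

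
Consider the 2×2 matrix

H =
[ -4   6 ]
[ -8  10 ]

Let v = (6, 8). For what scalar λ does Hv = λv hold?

Compute Hv: H·(6, 8) = (24, 32).
Since Hv = λv, compare component 1: 24 = λ·6, so λ = 4.

4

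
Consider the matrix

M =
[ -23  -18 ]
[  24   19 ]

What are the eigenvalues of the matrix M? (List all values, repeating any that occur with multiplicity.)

-5, 1

det(M - μI) = (-23 - μ)(19 - μ) - (-18)·(24) = μ^2 + 4μ - 5.
This factors as (μ + 5)·(μ - 1) = 0.
Eigenvalues: -5, 1.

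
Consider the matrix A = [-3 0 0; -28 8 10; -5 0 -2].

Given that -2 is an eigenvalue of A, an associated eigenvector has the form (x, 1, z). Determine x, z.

We need (A + 2I)v = 0.
A + 2I = [[-1, 0, 0], [-28, 10, 10], [-5, 0, 0]].
Row 1: (-1)·x + (0)·1 + (0)·z = 0
Row 2: (-28)·x + (10)·1 + (10)·z = 0
Row 3: (-5)·x + (0)·1 + (0)·z = 0
Solving gives x = 0, z = -1.
Check: A·(0, 1, -1) = (0, -2, 2) = -2·(0, 1, -1).

0, -1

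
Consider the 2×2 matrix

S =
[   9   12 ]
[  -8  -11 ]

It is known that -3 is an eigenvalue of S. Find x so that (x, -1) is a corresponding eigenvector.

1

We need (S + 3I)v = 0.
S + 3I = [[12, 12], [-8, -8]].
Row 1: (12)·x + (12)·-1 = 0
Row 2: (-8)·x + (-8)·-1 = 0
Solving gives x = 1.
Check: S·(1, -1) = (-3, 3) = -3·(1, -1).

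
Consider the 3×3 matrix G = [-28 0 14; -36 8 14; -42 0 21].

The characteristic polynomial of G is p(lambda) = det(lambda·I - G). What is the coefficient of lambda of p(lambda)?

-56

p(lambda) = lambda^3 - lambda^2 - 56·lambda.
The coefficient of lambda is -56.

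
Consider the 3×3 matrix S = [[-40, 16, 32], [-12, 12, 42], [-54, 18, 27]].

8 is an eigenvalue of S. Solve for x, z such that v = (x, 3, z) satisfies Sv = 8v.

1, 0

We need (S - 8I)v = 0.
S - 8I = [[-48, 16, 32], [-12, 4, 42], [-54, 18, 19]].
Row 1: (-48)·x + (16)·3 + (32)·z = 0
Row 2: (-12)·x + (4)·3 + (42)·z = 0
Row 3: (-54)·x + (18)·3 + (19)·z = 0
Solving gives x = 1, z = 0.
Check: S·(1, 3, 0) = (8, 24, 0) = 8·(1, 3, 0).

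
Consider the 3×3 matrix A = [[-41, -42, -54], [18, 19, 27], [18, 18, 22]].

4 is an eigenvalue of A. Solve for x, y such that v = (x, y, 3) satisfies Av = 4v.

We need (A - 4I)v = 0.
A - 4I = [[-45, -42, -54], [18, 15, 27], [18, 18, 18]].
Row 1: (-45)·x + (-42)·y + (-54)·3 = 0
Row 2: (18)·x + (15)·y + (27)·3 = 0
Row 3: (18)·x + (18)·y + (18)·3 = 0
Solving gives x = -12, y = 9.
Check: A·(-12, 9, 3) = (-48, 36, 12) = 4·(-12, 9, 3).

-12, 9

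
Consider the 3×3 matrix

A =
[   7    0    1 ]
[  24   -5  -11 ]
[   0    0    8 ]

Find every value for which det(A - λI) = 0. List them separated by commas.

-5, 7, 8

Compute the characteristic polynomial p(μ) = det(μI - A).
Expanding along the first row, p(μ) = μ^3 - 10μ^2 - 19μ + 280.
Try μ = -5: p(-5) = 0, so -5 is a root.
Dividing by (μ + 5) leaves μ^2 - 15μ + 56.
The quadratic factors as (μ - 7)·(μ - 8).
Eigenvalues: -5, 7, 8.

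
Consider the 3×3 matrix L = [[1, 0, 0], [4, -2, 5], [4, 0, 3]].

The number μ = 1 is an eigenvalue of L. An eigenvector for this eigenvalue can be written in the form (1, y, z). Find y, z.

-2, -2

We need (L - 1I)v = 0.
L - 1I = [[0, 0, 0], [4, -3, 5], [4, 0, 2]].
Row 1: (0)·1 + (0)·y + (0)·z = 0
Row 2: (4)·1 + (-3)·y + (5)·z = 0
Row 3: (4)·1 + (0)·y + (2)·z = 0
Solving gives y = -2, z = -2.
Check: L·(1, -2, -2) = (1, -2, -2) = 1·(1, -2, -2).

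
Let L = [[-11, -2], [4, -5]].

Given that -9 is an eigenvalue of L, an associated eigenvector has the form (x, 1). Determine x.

We need (L + 9I)v = 0.
L + 9I = [[-2, -2], [4, 4]].
Row 1: (-2)·x + (-2)·1 = 0
Row 2: (4)·x + (4)·1 = 0
Solving gives x = -1.
Check: L·(-1, 1) = (9, -9) = -9·(-1, 1).

-1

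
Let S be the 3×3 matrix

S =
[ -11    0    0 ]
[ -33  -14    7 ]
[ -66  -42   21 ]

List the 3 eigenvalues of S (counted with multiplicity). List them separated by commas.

The characteristic polynomial is p(lambda) = det(lambda·I - S).
Expanding the 3×3 determinant: p(lambda) = lambda^3 + 4·lambda^2 - 77·lambda.
Rational-root test: lambda = -11 gives p(-11) = 0.
Dividing by (lambda + 11) leaves lambda^2 - 7·lambda.
The quadratic factors as lambda·(lambda - 7).
Eigenvalues: -11, 0, 7.

-11, 0, 7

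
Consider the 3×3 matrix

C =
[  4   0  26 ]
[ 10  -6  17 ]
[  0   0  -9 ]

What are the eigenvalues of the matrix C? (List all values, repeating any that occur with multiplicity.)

-9, -6, 4

Set up det(μI - C) = 0.
Expanding along the first row, p(μ) = μ^3 + 11μ^2 - 6μ - 216.
Try μ = 4: p(4) = 0, so 4 is a root.
Dividing by (μ - 4) leaves μ^2 + 15μ + 54.
The quadratic factors as (μ + 9)·(μ + 6).
Eigenvalues: -9, -6, 4.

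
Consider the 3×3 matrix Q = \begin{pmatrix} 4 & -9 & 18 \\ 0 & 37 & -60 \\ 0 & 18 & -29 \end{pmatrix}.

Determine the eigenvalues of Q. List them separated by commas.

1, 4, 7

Set up det(tI - Q) = 0.
Cofactor expansion gives p(t) = t^3 - 12t^2 + 39t - 28.
Rational-root test: t = 1 gives p(1) = 0.
Dividing by (t - 1) leaves t^2 - 11t + 28.
The quadratic factors as (t - 4)·(t - 7).
Eigenvalues: 1, 4, 7.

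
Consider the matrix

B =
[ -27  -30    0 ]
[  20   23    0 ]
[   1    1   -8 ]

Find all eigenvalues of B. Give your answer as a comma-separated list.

-8, -7, 3

Compute the characteristic polynomial p(r) = det(rI - B).
Expanding the 3×3 determinant: p(r) = r^3 + 12r^2 + 11r - 168.
Rational-root test: r = 3 gives p(3) = 0.
Factor out (r - 3): p(r) = (r - 3)·(r^2 + 15r + 56).
The quadratic factors as (r + 8)·(r + 7).
Eigenvalues: -8, -7, 3.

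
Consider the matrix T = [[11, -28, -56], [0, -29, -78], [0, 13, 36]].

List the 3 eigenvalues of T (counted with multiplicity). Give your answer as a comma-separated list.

-3, 10, 11

The characteristic polynomial is p(t) = det(tI - T).
Expanding along the first row, p(t) = t^3 - 18t^2 + 47t + 330.
Rational-root test: t = -3 gives p(-3) = 0.
Factor out (t + 3): p(t) = (t + 3)·(t^2 - 21t + 110).
The quadratic factors as (t - 10)·(t - 11).
Eigenvalues: -3, 10, 11.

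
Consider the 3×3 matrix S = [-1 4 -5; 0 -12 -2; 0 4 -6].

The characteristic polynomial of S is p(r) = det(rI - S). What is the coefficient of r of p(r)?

p(r) = r^3 + 19r^2 + 98r + 80.
The coefficient of r is 98.

98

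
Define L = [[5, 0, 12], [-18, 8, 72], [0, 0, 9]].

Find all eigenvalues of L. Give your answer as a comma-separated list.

5, 8, 9

Set up det(λI - L) = 0.
Expanding the 3×3 determinant: p(λ) = λ^3 - 22λ^2 + 157λ - 360.
Try λ = 5: p(5) = 0, so 5 is a root.
Factor out (λ - 5): p(λ) = (λ - 5)·(λ^2 - 17λ + 72).
The quadratic factors as (λ - 8)·(λ - 9).
Eigenvalues: 5, 8, 9.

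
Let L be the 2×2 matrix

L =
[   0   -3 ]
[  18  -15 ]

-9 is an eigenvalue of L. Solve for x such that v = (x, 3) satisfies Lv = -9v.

1

We need (L + 9I)v = 0.
L + 9I = [[9, -3], [18, -6]].
Row 1: (9)·x + (-3)·3 = 0
Row 2: (18)·x + (-6)·3 = 0
Solving gives x = 1.
Check: L·(1, 3) = (-9, -27) = -9·(1, 3).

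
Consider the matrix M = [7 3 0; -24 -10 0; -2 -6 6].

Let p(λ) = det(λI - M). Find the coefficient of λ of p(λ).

-16

p(λ) = λ^3 - 3λ^2 - 16λ - 12.
The coefficient of λ is -16.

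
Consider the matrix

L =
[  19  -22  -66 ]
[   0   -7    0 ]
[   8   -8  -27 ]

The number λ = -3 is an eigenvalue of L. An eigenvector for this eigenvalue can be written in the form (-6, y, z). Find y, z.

0, -2

We need (L + 3I)v = 0.
L + 3I = [[22, -22, -66], [0, -4, 0], [8, -8, -24]].
Row 1: (22)·-6 + (-22)·y + (-66)·z = 0
Row 2: (0)·-6 + (-4)·y + (0)·z = 0
Row 3: (8)·-6 + (-8)·y + (-24)·z = 0
Solving gives y = 0, z = -2.
Check: L·(-6, 0, -2) = (18, 0, 6) = -3·(-6, 0, -2).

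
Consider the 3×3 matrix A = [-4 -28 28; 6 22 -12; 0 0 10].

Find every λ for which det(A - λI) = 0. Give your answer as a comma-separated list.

8, 10, 10

Compute the characteristic polynomial p(lambda) = det(lambda·I - A).
Expanding the 3×3 determinant: p(lambda) = lambda^3 - 28·lambda^2 + 260·lambda - 800.
Since p(8) = 0, lambda = 8 is a root.
Dividing by (lambda - 8) leaves lambda^2 - 20·lambda + 100.
The quadratic factor is (lambda - 10)^2.
Eigenvalues: 8, 10, 10.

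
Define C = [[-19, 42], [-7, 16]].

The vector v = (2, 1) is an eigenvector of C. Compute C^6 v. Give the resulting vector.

(128, 64)

First find the eigenvalue: Cv = (4, 2) = 2·(2, 1), so λ = 2.
Then C^6 v = λ^6·v = 2^6·(2, 1) = 64·(2, 1) = (128, 64).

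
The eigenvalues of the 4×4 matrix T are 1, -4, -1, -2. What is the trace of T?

trace(T) is the sum of the eigenvalues: (1) + (-4) + (-1) + (-2) = -6.

-6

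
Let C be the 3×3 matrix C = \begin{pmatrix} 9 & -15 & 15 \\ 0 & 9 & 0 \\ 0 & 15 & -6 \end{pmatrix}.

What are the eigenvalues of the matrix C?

The characteristic polynomial is p(λ) = det(λI - C).
Expanding the 3×3 determinant: p(λ) = λ^3 - 12λ^2 - 27λ + 486.
Try λ = -6: p(-6) = 0, so -6 is a root.
Dividing by (λ + 6) leaves λ^2 - 18λ + 81.
The quadratic factor is (λ - 9)^2.
Eigenvalues: -6, 9, 9.

-6, 9, 9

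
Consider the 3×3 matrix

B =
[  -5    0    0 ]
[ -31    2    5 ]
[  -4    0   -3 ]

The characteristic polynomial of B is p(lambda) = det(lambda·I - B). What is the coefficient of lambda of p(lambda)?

p(lambda) = lambda^3 + 6·lambda^2 - lambda - 30.
The coefficient of lambda is -1.

-1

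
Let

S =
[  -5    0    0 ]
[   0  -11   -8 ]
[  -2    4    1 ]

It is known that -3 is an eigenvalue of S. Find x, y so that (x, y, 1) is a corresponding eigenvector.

0, -1

We need (S + 3I)v = 0.
S + 3I = [[-2, 0, 0], [0, -8, -8], [-2, 4, 4]].
Row 1: (-2)·x + (0)·y + (0)·1 = 0
Row 2: (0)·x + (-8)·y + (-8)·1 = 0
Row 3: (-2)·x + (4)·y + (4)·1 = 0
Solving gives x = 0, y = -1.
Check: S·(0, -1, 1) = (0, 3, -3) = -3·(0, -1, 1).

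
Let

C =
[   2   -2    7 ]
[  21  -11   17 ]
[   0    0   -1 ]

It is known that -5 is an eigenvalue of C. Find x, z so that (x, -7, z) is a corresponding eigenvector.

-2, 0

We need (C + 5I)v = 0.
C + 5I = [[7, -2, 7], [21, -6, 17], [0, 0, 4]].
Row 1: (7)·x + (-2)·-7 + (7)·z = 0
Row 2: (21)·x + (-6)·-7 + (17)·z = 0
Row 3: (0)·x + (0)·-7 + (4)·z = 0
Solving gives x = -2, z = 0.
Check: C·(-2, -7, 0) = (10, 35, 0) = -5·(-2, -7, 0).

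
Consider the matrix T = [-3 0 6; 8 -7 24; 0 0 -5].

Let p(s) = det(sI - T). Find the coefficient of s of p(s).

71

p(s) = s^3 + 15s^2 + 71s + 105.
The coefficient of s is 71.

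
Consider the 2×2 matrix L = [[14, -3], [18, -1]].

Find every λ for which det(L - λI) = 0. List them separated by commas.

det(L - sI) = (14 - s)(-1 - s) - (-3)·(18) = s^2 - 13s + 40.
This factors as (s - 5)·(s - 8) = 0.
Eigenvalues: 5, 8.

5, 8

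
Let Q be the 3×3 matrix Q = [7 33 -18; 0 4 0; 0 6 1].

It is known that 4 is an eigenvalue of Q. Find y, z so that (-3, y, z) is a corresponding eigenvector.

We need (Q - 4I)v = 0.
Q - 4I = [[3, 33, -18], [0, 0, 0], [0, 6, -3]].
Row 1: (3)·-3 + (33)·y + (-18)·z = 0
Row 2: (0)·-3 + (0)·y + (0)·z = 0
Row 3: (0)·-3 + (6)·y + (-3)·z = 0
Solving gives y = -3, z = -6.
Check: Q·(-3, -3, -6) = (-12, -12, -24) = 4·(-3, -3, -6).

-3, -6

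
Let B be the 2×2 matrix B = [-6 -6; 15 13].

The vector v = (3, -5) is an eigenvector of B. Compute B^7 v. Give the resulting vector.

First find the eigenvalue: Bv = (12, -20) = 4·(3, -5), so λ = 4.
Then B^7 v = λ^7·v = 4^7·(3, -5) = 16384·(3, -5) = (49152, -81920).

(49152, -81920)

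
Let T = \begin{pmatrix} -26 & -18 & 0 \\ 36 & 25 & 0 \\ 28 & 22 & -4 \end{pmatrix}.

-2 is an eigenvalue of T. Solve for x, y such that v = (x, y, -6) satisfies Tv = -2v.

We need (T + 2I)v = 0.
T + 2I = [[-24, -18, 0], [36, 27, 0], [28, 22, -2]].
Row 1: (-24)·x + (-18)·y + (0)·-6 = 0
Row 2: (36)·x + (27)·y + (0)·-6 = 0
Row 3: (28)·x + (22)·y + (-2)·-6 = 0
Solving gives x = 9, y = -12.
Check: T·(9, -12, -6) = (-18, 24, 12) = -2·(9, -12, -6).

9, -12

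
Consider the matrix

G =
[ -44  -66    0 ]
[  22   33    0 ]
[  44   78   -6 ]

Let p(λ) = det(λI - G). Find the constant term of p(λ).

0

p(λ) = λ^3 + 17λ^2 + 66λ.
The constant term is 0.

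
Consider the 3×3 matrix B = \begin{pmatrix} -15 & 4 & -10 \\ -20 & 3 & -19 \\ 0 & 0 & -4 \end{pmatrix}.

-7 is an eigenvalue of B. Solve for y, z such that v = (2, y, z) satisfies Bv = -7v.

4, 0

We need (B + 7I)v = 0.
B + 7I = [[-8, 4, -10], [-20, 10, -19], [0, 0, 3]].
Row 1: (-8)·2 + (4)·y + (-10)·z = 0
Row 2: (-20)·2 + (10)·y + (-19)·z = 0
Row 3: (0)·2 + (0)·y + (3)·z = 0
Solving gives y = 4, z = 0.
Check: B·(2, 4, 0) = (-14, -28, 0) = -7·(2, 4, 0).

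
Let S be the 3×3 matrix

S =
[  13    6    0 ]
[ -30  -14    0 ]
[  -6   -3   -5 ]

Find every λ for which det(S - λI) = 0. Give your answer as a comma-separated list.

Set up det(λI - S) = 0.
Expanding the 3×3 determinant: p(λ) = λ^3 + 6λ^2 + 3λ - 10.
Since p(-2) = 0, λ = -2 is a root.
Dividing by (λ + 2) leaves λ^2 + 4λ - 5.
The quadratic factors as (λ + 5)·(λ - 1).
Eigenvalues: -5, -2, 1.

-5, -2, 1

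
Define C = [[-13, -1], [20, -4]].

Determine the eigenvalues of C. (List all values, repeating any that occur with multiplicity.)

det(C - μI) = (-13 - μ)(-4 - μ) - (-1)·(20) = μ^2 + 17μ + 72.
This factors as (μ + 9)·(μ + 8) = 0.
Eigenvalues: -9, -8.

-9, -8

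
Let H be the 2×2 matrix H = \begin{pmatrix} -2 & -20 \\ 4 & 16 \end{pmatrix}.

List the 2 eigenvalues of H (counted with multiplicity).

det(H - lambda·I) = (-2 - lambda)(16 - lambda) - (-20)·(4) = lambda^2 - 14·lambda + 48.
This factors as (lambda - 6)·(lambda - 8) = 0.
Eigenvalues: 6, 8.

6, 8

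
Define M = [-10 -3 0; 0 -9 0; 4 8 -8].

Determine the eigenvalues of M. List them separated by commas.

Set up det(tI - M) = 0.
Cofactor expansion gives p(t) = t^3 + 27t^2 + 242t + 720.
Since p(-9) = 0, t = -9 is a root.
Dividing by (t + 9) leaves t^2 + 18t + 80.
The quadratic factors as (t + 10)·(t + 8).
Eigenvalues: -10, -9, -8.

-10, -9, -8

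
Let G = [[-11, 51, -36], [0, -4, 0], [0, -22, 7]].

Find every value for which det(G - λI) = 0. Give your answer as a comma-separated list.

-11, -4, 7

Set up det(lambda·I - G) = 0.
Expanding the 3×3 determinant: p(lambda) = lambda^3 + 8·lambda^2 - 61·lambda - 308.
Rational-root test: lambda = -11 gives p(-11) = 0.
Factor out (lambda + 11): p(lambda) = (lambda + 11)·(lambda^2 - 3·lambda - 28).
The quadratic factors as (lambda + 4)·(lambda - 7).
Eigenvalues: -11, -4, 7.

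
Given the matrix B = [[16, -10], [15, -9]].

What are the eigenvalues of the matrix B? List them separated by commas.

det(B - tI) = (16 - t)(-9 - t) - (-10)·(15) = t^2 - 7t + 6.
This factors as (t - 1)·(t - 6) = 0.
Eigenvalues: 1, 6.

1, 6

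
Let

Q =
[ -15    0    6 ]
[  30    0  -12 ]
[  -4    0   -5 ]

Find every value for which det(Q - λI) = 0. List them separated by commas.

The characteristic polynomial is p(μ) = det(μI - Q).
Expanding along the first row, p(μ) = μ^3 + 20μ^2 + 99μ.
Rational-root test: μ = 0 gives p(0) = 0.
Dividing by μ leaves μ^2 + 20μ + 99.
The quadratic factors as (μ + 11)·(μ + 9).
Eigenvalues: -11, -9, 0.

-11, -9, 0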